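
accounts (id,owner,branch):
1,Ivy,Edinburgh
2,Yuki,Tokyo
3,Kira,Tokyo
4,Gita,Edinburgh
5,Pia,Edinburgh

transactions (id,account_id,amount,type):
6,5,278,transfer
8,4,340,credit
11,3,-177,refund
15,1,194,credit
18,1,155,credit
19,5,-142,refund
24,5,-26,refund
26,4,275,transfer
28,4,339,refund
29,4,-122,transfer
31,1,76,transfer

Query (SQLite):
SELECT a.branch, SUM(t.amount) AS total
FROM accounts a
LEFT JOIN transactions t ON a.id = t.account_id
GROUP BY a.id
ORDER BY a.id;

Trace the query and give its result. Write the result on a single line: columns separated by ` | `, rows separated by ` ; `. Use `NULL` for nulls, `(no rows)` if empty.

Edinburgh | 425 ; Tokyo | NULL ; Tokyo | -177 ; Edinburgh | 832 ; Edinburgh | 110

LEFT JOIN keeps every accounts row; unmatched ones get NULL for transactions columns.
Group by accounts.id and compute SUM(t.amount). SUM over an all-NULL group is NULL.
  1: ids {15, 18, 31} → SUM(t.amount)=425
  2: ids {—} → SUM(t.amount)=NULL
  3: ids {11} → SUM(t.amount)=-177
  4: ids {8, 26, 28, 29} → SUM(t.amount)=832
  5: ids {6, 19, 24} → SUM(t.amount)=110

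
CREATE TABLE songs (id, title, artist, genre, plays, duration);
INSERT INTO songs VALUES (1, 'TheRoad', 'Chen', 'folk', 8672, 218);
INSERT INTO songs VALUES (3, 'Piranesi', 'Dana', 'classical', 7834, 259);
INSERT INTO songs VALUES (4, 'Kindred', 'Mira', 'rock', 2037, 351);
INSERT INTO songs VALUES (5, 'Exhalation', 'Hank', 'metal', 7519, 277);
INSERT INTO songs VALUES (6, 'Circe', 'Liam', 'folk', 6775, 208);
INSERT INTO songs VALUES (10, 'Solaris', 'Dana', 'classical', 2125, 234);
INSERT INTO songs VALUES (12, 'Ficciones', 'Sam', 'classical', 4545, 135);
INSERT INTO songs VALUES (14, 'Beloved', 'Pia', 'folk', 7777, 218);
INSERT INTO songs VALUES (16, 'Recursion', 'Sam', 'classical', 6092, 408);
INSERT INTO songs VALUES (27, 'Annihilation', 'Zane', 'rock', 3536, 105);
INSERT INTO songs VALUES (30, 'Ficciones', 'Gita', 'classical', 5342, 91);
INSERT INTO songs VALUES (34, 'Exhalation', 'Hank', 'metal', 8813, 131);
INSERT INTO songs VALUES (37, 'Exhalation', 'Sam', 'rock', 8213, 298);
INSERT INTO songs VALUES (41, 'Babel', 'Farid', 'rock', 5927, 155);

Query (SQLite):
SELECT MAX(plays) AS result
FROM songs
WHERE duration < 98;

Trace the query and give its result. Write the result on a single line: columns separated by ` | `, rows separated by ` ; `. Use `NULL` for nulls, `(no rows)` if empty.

5342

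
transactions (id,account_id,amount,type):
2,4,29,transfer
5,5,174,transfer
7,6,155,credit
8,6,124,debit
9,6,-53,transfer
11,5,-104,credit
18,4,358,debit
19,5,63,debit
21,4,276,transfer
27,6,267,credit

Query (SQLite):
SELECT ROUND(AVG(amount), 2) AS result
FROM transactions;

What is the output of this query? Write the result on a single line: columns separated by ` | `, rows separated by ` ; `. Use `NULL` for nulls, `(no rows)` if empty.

128.9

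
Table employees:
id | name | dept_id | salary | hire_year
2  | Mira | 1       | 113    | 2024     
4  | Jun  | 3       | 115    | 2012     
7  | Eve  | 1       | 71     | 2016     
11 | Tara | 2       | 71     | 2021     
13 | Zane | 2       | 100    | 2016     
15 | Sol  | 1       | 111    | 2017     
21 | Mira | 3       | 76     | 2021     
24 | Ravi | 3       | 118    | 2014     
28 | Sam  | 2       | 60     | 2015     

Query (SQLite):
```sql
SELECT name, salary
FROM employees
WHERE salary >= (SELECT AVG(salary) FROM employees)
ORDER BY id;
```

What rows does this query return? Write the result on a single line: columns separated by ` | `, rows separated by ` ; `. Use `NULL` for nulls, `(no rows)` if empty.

Mira | 113 ; Jun | 115 ; Zane | 100 ; Sol | 111 ; Ravi | 118

Scalar subquery: AVG(salary) over all employees rows = 92.777778 (≈; comparison uses full precision).
Keep rows where salary >= that value.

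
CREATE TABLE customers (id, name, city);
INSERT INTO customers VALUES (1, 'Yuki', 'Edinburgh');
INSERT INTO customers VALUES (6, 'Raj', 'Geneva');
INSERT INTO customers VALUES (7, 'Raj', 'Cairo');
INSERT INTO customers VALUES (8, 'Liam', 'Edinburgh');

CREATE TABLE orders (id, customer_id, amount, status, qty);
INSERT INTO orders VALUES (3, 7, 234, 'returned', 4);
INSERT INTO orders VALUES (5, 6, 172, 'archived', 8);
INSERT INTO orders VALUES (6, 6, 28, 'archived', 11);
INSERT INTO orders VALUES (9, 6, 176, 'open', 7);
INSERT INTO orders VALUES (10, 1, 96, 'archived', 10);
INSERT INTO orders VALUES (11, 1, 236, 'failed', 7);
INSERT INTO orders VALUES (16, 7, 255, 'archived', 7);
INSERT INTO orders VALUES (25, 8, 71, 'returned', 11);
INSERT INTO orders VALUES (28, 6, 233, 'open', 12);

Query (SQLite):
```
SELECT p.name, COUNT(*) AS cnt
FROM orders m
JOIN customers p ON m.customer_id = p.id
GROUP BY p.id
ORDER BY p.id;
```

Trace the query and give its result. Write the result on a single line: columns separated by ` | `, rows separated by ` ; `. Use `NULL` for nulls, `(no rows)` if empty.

Join each orders row to its customers via customer_id.
Group joined rows by customers.id; compute COUNT(*) per group.
  1: ids {10, 11} → COUNT(*)=2
  6: ids {5, 6, 9, 28} → COUNT(*)=4
  7: ids {3, 16} → COUNT(*)=2
  8: ids {25} → COUNT(*)=1

Yuki | 2 ; Raj | 4 ; Raj | 2 ; Liam | 1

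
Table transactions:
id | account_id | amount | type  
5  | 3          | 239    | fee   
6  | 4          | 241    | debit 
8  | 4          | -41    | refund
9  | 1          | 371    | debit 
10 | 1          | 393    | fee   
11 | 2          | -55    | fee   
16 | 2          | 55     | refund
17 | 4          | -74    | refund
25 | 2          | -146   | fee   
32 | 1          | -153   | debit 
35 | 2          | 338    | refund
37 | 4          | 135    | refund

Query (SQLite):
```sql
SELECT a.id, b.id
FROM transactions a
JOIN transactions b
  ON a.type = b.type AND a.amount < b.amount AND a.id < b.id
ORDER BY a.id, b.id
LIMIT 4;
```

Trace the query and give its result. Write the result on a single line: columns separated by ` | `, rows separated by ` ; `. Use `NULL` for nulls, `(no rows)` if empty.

Pairs (a,b) with same type, a.amount < b.amount, a.id < b.id.
type groups: debit:{6,9,32} fee:{5,10,11,25} refund:{8,16,17,35,37}
Ordered by (a.id, b.id); first 4.

5 | 10 ; 6 | 9 ; 8 | 16 ; 8 | 35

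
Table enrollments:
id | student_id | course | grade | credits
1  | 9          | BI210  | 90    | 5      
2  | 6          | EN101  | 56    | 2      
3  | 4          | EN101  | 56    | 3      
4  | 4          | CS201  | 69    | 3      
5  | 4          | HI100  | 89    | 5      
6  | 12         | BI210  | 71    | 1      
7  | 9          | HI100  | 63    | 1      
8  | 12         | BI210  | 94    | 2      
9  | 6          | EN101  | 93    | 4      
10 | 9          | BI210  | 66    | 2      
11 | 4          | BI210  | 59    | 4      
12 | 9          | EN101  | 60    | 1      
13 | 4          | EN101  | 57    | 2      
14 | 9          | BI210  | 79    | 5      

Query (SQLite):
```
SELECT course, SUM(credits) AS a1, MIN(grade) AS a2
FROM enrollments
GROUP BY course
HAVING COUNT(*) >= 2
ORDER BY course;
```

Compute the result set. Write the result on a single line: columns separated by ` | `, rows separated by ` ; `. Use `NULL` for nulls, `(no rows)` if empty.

BI210 | 19 | 59 ; EN101 | 12 | 56 ; HI100 | 6 | 63

Group enrollments by course.
Per group compute: SUM(credits), MIN(grade).
HAVING: drop groups with fewer than 2 rows.
  BI210: ids {1, 6, 8, 10, 11, 14} → SUM(credits)=19, MIN(grade)=59
  CS201: ids {4} → SUM(credits)=3, MIN(grade)=69
  EN101: ids {2, 3, 9, 12, 13} → SUM(credits)=12, MIN(grade)=56
  HI100: ids {5, 7} → SUM(credits)=6, MIN(grade)=63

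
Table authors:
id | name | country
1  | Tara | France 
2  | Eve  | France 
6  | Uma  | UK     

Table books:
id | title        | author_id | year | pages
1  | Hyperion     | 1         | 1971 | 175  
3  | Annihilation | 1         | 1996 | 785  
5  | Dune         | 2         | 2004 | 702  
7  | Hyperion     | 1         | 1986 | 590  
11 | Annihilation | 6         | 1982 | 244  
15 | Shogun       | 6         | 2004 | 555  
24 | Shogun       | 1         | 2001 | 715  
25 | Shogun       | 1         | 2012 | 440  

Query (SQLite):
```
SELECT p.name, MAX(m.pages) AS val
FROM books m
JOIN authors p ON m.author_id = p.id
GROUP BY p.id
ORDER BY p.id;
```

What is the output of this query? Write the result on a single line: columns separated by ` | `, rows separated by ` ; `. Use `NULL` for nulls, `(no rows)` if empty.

Tara | 785 ; Eve | 702 ; Uma | 555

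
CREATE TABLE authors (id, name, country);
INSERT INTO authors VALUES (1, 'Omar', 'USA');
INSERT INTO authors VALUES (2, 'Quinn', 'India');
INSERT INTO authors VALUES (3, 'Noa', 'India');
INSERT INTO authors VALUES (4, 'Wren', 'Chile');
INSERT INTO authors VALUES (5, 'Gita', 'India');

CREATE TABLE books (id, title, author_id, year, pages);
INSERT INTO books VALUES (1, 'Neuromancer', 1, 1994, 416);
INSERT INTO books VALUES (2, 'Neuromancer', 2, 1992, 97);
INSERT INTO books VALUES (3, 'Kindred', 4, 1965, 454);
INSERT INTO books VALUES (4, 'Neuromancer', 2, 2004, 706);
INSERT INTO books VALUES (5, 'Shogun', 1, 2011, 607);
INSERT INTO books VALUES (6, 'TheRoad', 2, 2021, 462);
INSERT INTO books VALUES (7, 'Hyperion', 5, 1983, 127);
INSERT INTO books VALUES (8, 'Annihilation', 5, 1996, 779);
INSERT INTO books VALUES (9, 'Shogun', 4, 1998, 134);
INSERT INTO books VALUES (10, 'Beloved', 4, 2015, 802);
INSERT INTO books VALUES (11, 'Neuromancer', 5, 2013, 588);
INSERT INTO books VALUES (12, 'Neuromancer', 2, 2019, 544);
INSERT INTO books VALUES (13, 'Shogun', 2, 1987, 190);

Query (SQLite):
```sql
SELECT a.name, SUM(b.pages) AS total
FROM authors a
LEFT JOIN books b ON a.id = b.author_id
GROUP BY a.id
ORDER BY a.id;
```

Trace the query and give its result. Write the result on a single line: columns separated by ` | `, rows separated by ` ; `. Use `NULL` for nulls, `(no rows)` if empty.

LEFT JOIN keeps every authors row; unmatched ones get NULL for books columns.
Group by authors.id and compute SUM(b.pages). SUM over an all-NULL group is NULL.
  1: ids {1, 5} → SUM(b.pages)=1023
  2: ids {2, 4, 6, 12, 13} → SUM(b.pages)=1999
  3: ids {—} → SUM(b.pages)=NULL
  4: ids {3, 9, 10} → SUM(b.pages)=1390
  5: ids {7, 8, 11} → SUM(b.pages)=1494

Omar | 1023 ; Quinn | 1999 ; Noa | NULL ; Wren | 1390 ; Gita | 1494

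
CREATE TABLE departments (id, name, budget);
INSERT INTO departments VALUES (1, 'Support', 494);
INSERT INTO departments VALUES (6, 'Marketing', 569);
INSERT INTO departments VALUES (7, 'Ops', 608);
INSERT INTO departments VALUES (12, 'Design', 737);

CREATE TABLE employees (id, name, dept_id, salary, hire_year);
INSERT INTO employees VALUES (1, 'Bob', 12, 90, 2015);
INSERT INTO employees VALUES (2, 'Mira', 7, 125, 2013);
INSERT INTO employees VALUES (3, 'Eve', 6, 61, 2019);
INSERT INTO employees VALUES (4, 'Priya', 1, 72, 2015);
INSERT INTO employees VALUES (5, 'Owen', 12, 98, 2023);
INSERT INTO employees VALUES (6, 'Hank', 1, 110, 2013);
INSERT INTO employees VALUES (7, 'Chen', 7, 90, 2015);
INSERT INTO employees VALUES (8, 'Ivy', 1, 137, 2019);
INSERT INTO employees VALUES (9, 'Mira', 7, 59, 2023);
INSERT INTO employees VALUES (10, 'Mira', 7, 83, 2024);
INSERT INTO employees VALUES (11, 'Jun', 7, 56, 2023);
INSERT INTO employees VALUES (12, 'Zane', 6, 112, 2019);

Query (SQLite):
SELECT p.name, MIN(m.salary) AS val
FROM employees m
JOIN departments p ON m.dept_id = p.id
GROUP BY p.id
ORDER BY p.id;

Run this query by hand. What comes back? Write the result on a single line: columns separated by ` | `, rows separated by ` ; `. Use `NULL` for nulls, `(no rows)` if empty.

Support | 72 ; Marketing | 61 ; Ops | 56 ; Design | 90

Join each employees row to its departments via dept_id.
Group joined rows by departments.id; compute MIN(m.salary) per group.
  1: ids {4, 6, 8} → MIN(m.salary)=72
  6: ids {3, 12} → MIN(m.salary)=61
  7: ids {2, 7, 9, 10, 11} → MIN(m.salary)=56
  12: ids {1, 5} → MIN(m.salary)=90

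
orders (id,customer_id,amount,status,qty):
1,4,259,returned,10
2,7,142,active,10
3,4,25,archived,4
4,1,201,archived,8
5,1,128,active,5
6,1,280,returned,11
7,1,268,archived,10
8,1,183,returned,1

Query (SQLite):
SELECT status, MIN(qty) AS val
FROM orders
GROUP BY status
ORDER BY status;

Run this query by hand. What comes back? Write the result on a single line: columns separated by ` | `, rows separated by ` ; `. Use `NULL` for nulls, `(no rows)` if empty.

active | 5 ; archived | 4 ; returned | 1

Partition orders by status; compute MIN(qty) within each group.
  active: ids {2, 5} → MIN(qty)=5
  archived: ids {3, 4, 7} → MIN(qty)=4
  returned: ids {1, 6, 8} → MIN(qty)=1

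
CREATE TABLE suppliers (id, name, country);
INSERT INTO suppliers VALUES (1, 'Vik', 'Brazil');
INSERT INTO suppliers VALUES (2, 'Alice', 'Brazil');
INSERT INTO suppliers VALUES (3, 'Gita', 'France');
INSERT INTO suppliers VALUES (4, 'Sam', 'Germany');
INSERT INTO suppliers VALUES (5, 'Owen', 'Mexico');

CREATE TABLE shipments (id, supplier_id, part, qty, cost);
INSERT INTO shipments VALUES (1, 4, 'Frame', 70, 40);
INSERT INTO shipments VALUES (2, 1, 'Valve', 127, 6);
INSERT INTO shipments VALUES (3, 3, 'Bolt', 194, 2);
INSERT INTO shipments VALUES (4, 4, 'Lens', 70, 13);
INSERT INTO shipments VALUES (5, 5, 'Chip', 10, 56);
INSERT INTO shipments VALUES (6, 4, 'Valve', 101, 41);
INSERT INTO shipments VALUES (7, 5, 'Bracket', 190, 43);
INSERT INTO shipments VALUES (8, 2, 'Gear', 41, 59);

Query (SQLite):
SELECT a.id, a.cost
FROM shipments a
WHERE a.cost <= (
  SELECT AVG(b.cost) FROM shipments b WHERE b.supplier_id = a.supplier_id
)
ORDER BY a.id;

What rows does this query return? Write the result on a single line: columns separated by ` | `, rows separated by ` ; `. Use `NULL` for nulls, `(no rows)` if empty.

For each shipments row a, compute AVG(cost) over rows sharing a.supplier_id.
Keep row a if a.cost <= that per-group AVG.
  supplier_id=1: AVG(cost) = 6.0
  supplier_id=2: AVG(cost) = 59.0
  supplier_id=3: AVG(cost) = 2.0
  supplier_id=4: AVG(cost) = 31.333333
  supplier_id=5: AVG(cost) = 49.5

2 | 6 ; 3 | 2 ; 4 | 13 ; 7 | 43 ; 8 | 59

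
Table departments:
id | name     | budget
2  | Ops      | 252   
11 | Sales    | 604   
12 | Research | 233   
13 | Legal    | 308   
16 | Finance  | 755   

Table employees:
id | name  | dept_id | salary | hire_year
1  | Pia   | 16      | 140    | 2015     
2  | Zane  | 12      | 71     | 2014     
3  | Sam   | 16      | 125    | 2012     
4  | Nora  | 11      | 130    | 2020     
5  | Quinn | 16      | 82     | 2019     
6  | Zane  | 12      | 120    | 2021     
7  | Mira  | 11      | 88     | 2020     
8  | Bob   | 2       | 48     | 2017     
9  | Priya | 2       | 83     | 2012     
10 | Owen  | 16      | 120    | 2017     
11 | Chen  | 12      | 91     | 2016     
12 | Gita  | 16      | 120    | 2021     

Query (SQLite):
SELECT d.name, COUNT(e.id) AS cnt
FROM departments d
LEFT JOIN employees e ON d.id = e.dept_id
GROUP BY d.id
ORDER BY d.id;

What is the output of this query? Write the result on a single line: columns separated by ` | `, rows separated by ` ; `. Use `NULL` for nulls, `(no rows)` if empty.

Ops | 2 ; Sales | 2 ; Research | 3 ; Legal | 0 ; Finance | 5

LEFT JOIN keeps every departments row; unmatched ones get NULL for employees columns.
Group by departments.id and compute COUNT(e.id). COUNT(col) of an all-NULL group is 0.
  2: ids {8, 9} → COUNT(e.id)=2
  11: ids {4, 7} → COUNT(e.id)=2
  12: ids {2, 6, 11} → COUNT(e.id)=3
  13: ids {—} → COUNT(e.id)=0
  16: ids {1, 3, 5, 10, 12} → COUNT(e.id)=5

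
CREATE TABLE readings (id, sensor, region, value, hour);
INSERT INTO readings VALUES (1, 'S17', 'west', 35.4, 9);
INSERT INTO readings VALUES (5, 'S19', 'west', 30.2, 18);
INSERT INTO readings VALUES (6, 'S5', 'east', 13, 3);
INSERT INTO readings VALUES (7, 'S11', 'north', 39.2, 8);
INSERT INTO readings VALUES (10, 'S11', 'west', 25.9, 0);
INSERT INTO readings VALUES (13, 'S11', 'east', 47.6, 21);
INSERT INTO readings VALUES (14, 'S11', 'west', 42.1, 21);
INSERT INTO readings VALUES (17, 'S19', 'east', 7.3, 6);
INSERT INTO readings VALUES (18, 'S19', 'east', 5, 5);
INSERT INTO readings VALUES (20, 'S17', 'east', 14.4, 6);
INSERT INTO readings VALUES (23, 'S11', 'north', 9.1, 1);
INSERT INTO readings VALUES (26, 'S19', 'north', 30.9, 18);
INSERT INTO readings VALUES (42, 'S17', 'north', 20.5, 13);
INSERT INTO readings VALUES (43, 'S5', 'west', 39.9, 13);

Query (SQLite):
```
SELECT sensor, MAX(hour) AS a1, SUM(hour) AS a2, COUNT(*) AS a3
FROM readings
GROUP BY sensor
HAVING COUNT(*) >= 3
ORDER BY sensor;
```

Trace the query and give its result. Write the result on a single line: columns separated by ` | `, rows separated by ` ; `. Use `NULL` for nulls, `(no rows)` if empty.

S11 | 21 | 51 | 5 ; S17 | 13 | 28 | 3 ; S19 | 18 | 47 | 4

Group readings by sensor.
Per group compute: MAX(hour), SUM(hour), COUNT(*).
HAVING: drop groups with fewer than 3 rows.
  S11: ids {7, 10, 13, 14, 23} → MAX(hour)=21, SUM(hour)=51, COUNT(*)=5
  S17: ids {1, 20, 42} → MAX(hour)=13, SUM(hour)=28, COUNT(*)=3
  S19: ids {5, 17, 18, 26} → MAX(hour)=18, SUM(hour)=47, COUNT(*)=4
  S5: ids {6, 43} → MAX(hour)=13, SUM(hour)=16, COUNT(*)=2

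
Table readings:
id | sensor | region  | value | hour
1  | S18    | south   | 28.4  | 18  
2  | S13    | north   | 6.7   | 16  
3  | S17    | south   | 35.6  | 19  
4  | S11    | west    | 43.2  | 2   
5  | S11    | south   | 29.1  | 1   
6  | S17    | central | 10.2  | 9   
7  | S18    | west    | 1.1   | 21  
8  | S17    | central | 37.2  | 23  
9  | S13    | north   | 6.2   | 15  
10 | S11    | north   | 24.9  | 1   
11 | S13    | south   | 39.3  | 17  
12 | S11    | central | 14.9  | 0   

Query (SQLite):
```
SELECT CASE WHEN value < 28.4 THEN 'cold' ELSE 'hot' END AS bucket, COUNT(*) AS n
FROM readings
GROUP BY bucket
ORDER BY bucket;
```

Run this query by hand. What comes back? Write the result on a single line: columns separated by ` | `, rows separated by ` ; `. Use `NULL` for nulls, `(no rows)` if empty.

Bucket rows by value < 28.4 → 'cold' else 'hot'; count each bucket.

cold | 6 ; hot | 6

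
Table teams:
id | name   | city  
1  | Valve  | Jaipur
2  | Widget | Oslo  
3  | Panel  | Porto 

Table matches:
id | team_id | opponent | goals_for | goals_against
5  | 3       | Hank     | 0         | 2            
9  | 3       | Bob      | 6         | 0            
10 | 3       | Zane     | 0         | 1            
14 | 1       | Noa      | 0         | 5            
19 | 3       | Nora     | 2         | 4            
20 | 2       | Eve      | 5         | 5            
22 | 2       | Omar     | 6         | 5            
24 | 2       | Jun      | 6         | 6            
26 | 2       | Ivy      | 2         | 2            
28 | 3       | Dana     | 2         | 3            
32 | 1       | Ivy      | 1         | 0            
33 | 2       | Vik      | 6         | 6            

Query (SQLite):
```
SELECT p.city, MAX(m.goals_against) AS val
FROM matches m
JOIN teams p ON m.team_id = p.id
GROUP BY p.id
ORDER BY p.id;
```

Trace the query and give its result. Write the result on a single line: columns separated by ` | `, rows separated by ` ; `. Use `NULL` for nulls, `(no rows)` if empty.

Jaipur | 5 ; Oslo | 6 ; Porto | 4

Join each matches row to its teams via team_id.
Group joined rows by teams.id; compute MAX(m.goals_against) per group.
  1: ids {14, 32} → MAX(m.goals_against)=5
  2: ids {20, 22, 24, 26, 33} → MAX(m.goals_against)=6
  3: ids {5, 9, 10, 19, 28} → MAX(m.goals_against)=4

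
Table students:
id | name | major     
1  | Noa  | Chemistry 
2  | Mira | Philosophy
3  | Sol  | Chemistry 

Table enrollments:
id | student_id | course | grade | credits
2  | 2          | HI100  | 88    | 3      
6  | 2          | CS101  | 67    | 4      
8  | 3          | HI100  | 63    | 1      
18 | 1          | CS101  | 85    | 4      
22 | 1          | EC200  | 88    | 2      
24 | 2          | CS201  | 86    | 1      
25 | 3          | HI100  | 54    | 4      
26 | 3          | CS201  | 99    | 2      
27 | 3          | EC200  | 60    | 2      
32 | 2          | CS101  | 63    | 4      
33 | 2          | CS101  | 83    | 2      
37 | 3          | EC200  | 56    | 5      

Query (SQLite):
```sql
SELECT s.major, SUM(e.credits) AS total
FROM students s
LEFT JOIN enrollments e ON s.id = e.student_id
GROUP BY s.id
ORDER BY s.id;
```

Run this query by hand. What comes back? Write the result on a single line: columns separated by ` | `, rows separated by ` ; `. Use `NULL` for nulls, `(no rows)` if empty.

LEFT JOIN keeps every students row; unmatched ones get NULL for enrollments columns.
Group by students.id and compute SUM(e.credits). SUM over an all-NULL group is NULL.
  1: ids {18, 22} → SUM(e.credits)=6
  2: ids {2, 6, 24, 32, 33} → SUM(e.credits)=14
  3: ids {8, 25, 26, 27, 37} → SUM(e.credits)=14

Chemistry | 6 ; Philosophy | 14 ; Chemistry | 14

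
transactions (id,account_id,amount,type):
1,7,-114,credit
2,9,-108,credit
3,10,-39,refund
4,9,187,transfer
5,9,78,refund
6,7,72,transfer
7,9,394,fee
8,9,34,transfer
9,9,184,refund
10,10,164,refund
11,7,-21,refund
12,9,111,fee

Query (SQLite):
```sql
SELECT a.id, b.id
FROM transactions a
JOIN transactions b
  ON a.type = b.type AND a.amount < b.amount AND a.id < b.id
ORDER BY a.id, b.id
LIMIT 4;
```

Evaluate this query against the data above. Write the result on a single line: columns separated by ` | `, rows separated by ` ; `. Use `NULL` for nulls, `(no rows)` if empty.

1 | 2 ; 3 | 5 ; 3 | 9 ; 3 | 10

Pairs (a,b) with same type, a.amount < b.amount, a.id < b.id.
type groups: credit:{1,2} fee:{7,12} refund:{3,5,9,10,11} transfer:{4,6,8}
Ordered by (a.id, b.id); first 4.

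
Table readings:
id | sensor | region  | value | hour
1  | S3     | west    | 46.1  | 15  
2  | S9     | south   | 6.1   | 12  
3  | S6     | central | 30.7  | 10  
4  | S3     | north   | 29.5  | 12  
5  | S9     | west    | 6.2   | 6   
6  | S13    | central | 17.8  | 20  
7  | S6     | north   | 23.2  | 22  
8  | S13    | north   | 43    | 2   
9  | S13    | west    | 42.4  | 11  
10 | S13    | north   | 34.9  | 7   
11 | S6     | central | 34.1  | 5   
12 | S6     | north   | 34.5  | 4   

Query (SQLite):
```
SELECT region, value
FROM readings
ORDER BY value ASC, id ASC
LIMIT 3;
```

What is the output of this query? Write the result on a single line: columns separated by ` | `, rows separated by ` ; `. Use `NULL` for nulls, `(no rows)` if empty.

Sort by value asc, tiebreak id asc: (6.1, id=2), (6.2, id=5), (17.8, id=6), (23.2, id=7), (29.5, id=4), (30.7, id=3) …. Take first 3.

south | 6.1 ; west | 6.2 ; central | 17.8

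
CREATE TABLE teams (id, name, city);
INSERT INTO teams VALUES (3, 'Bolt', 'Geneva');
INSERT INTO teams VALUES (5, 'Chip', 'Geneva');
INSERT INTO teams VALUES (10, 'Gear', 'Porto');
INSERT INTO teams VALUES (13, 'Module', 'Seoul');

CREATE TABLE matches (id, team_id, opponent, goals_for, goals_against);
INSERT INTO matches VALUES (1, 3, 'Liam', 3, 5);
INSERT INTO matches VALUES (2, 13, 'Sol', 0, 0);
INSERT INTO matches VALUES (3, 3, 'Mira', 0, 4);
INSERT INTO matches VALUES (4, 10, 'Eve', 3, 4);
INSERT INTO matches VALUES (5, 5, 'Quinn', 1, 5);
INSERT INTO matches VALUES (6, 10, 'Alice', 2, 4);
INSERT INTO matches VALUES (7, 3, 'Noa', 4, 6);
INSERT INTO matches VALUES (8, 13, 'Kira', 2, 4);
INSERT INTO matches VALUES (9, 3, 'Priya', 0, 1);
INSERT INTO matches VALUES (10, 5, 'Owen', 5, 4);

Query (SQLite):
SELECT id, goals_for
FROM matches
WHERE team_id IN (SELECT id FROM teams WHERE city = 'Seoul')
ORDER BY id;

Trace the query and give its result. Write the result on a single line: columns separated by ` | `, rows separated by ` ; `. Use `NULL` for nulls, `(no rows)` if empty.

Inner query: teams.id where city = 'Seoul'.
Outer: keep matches rows whose team_id is in that set.
Inner query → {13}

2 | 0 ; 8 | 2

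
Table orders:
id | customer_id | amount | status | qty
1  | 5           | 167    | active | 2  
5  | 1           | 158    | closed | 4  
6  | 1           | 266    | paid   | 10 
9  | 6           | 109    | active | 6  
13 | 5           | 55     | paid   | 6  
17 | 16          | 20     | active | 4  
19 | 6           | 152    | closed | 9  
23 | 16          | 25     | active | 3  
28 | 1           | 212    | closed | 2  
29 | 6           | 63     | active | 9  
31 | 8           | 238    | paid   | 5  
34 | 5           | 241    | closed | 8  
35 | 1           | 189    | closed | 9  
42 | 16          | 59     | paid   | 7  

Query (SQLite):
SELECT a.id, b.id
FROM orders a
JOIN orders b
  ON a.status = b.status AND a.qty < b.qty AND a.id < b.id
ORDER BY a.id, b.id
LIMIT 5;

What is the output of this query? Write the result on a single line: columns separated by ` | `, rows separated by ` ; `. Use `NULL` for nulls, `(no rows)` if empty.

Pairs (a,b) with same status, a.qty < b.qty, a.id < b.id.
status groups: active:{1,9,17,23,29} closed:{5,19,28,34,35} paid:{6,13,31,42}
Ordered by (a.id, b.id); first 5.

1 | 9 ; 1 | 17 ; 1 | 23 ; 1 | 29 ; 5 | 19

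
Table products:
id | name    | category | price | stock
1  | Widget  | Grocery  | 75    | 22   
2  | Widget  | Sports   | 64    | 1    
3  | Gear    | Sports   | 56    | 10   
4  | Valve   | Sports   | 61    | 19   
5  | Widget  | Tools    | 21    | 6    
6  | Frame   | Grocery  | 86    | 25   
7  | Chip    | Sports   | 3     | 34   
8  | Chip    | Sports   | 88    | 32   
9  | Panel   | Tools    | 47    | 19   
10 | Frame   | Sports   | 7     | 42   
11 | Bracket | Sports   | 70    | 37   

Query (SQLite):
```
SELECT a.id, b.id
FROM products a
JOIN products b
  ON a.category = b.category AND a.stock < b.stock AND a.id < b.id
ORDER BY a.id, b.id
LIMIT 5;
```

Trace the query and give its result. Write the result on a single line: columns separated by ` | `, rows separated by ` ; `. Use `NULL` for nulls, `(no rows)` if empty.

1 | 6 ; 2 | 3 ; 2 | 4 ; 2 | 7 ; 2 | 8

Pairs (a,b) with same category, a.stock < b.stock, a.id < b.id.
category groups: Grocery:{1,6} Sports:{2,3,4,7,8,10,11} Tools:{5,9}
Ordered by (a.id, b.id); first 5.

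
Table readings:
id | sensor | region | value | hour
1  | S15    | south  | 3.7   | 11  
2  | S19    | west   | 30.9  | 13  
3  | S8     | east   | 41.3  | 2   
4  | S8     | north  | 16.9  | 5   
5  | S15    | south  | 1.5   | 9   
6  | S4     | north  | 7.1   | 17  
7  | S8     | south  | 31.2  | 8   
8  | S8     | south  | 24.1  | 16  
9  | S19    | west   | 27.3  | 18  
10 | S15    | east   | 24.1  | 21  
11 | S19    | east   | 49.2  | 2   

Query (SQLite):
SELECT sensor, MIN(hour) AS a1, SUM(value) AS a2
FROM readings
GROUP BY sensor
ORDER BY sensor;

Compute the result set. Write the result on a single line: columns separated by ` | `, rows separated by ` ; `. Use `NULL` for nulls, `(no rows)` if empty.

Group readings by sensor.
Per group compute: MIN(hour), SUM(value).
  S15: ids {1, 5, 10} → MIN(hour)=9, SUM(value)=29.3
  S19: ids {2, 9, 11} → MIN(hour)=2, SUM(value)=107.4
  S4: ids {6} → MIN(hour)=17, SUM(value)=7.1
  S8: ids {3, 4, 7, 8} → MIN(hour)=2, SUM(value)=113.5

S15 | 9 | 29.3 ; S19 | 2 | 107.4 ; S4 | 17 | 7.1 ; S8 | 2 | 113.5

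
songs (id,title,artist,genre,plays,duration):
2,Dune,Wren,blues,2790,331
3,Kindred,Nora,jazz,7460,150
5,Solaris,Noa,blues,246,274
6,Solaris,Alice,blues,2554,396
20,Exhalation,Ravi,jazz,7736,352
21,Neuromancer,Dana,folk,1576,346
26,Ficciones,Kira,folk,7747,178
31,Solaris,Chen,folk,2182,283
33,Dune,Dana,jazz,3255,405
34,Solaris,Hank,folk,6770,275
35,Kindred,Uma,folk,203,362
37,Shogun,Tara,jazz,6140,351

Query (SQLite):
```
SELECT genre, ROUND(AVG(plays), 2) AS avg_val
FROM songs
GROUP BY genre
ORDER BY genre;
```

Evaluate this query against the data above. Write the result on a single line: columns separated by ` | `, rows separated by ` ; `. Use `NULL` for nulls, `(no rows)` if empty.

blues | 1863.33 ; folk | 3695.6 ; jazz | 6147.75

Partition songs by genre; compute ROUND(AVG(plays), 2) within each group.
  blues: ids {2, 5, 6} → ROUND(AVG(plays), 2)=1863.33
  folk: ids {21, 26, 31, 34, 35} → ROUND(AVG(plays), 2)=3695.6
  jazz: ids {3, 20, 33, 37} → ROUND(AVG(plays), 2)=6147.75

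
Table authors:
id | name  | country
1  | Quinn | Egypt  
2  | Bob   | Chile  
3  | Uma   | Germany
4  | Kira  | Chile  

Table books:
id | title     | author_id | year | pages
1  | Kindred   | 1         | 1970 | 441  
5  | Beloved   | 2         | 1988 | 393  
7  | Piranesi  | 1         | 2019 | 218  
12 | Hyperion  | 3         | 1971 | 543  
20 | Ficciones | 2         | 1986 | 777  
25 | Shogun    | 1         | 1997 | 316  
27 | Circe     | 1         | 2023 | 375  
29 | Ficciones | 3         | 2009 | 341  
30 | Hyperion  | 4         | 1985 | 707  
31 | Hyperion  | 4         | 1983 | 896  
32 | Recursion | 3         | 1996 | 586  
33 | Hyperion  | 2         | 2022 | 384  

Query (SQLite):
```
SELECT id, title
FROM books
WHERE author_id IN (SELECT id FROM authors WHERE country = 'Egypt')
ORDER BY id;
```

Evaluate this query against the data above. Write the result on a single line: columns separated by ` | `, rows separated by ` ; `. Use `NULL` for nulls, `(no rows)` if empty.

1 | Kindred ; 7 | Piranesi ; 25 | Shogun ; 27 | Circe

Inner query: authors.id where country = 'Egypt'.
Outer: keep books rows whose author_id is in that set.
Inner query → {1}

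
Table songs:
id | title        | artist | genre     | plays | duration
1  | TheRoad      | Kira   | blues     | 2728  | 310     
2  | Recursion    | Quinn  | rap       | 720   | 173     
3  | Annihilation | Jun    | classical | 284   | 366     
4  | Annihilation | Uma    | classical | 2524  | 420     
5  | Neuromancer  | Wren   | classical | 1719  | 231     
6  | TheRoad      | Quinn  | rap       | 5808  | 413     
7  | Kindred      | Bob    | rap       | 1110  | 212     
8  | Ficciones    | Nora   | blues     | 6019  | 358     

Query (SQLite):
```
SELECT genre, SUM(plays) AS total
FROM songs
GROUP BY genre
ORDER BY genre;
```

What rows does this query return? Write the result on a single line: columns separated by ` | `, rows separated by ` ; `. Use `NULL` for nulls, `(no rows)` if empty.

Partition songs by genre; compute SUM(plays) within each group.
  blues: ids {1, 8} → SUM(plays)=8747
  classical: ids {3, 4, 5} → SUM(plays)=4527
  rap: ids {2, 6, 7} → SUM(plays)=7638

blues | 8747 ; classical | 4527 ; rap | 7638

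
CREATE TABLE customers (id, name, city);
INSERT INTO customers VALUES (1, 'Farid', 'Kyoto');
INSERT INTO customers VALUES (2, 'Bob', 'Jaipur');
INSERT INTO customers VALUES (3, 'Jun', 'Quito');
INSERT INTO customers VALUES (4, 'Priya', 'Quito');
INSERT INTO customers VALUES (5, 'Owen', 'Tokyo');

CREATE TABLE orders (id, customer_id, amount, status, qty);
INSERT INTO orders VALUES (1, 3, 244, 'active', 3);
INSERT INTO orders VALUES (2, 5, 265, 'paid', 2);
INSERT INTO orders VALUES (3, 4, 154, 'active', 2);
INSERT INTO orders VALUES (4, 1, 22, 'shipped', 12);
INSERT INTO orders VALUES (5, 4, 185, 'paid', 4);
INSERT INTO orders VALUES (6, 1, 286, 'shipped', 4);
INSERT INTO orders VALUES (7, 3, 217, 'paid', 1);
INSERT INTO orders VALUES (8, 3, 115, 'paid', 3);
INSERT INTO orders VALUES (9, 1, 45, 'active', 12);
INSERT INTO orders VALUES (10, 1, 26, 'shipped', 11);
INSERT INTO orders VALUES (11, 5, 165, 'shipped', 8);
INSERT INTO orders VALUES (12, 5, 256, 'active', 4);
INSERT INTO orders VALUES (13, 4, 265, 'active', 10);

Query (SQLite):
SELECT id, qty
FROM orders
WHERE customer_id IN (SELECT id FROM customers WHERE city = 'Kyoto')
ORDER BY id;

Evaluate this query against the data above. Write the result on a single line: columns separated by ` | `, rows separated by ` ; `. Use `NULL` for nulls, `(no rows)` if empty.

4 | 12 ; 6 | 4 ; 9 | 12 ; 10 | 11

Inner query: customers.id where city = 'Kyoto'.
Outer: keep orders rows whose customer_id is in that set.
Inner query → {1}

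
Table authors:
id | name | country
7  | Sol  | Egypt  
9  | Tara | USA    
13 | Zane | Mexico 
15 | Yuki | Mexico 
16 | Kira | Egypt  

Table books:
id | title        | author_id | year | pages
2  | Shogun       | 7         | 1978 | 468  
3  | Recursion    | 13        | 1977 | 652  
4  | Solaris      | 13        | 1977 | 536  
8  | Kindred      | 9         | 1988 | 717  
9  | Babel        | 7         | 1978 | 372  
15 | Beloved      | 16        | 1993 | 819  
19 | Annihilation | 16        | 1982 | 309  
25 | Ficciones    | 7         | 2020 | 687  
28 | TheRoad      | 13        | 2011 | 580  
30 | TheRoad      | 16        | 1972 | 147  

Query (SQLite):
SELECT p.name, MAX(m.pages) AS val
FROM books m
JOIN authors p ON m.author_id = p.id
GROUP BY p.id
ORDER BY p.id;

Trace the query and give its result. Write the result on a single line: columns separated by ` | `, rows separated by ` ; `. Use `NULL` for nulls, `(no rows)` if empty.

Join each books row to its authors via author_id.
Group joined rows by authors.id; compute MAX(m.pages) per group.
  7: ids {2, 9, 25} → MAX(m.pages)=687
  9: ids {8} → MAX(m.pages)=717
  13: ids {3, 4, 28} → MAX(m.pages)=652
  16: ids {15, 19, 30} → MAX(m.pages)=819

Sol | 687 ; Tara | 717 ; Zane | 652 ; Kira | 819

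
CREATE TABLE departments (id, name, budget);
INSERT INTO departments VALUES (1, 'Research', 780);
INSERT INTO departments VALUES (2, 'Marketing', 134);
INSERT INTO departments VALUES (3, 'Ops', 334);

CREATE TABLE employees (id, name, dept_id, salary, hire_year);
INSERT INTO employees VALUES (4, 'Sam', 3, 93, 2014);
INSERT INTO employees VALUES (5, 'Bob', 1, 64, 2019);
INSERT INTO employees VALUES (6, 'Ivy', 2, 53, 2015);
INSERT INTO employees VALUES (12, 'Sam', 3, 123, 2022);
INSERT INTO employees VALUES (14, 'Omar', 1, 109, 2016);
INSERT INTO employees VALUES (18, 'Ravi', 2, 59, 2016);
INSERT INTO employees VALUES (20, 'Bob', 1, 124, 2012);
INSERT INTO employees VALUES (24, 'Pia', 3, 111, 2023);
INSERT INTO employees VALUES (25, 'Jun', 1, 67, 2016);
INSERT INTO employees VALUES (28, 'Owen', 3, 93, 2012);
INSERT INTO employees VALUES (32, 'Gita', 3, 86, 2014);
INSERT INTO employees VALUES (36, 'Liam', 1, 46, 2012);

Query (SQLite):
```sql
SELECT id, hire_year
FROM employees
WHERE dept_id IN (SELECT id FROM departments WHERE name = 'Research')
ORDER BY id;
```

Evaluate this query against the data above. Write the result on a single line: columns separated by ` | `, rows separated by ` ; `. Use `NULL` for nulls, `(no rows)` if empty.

5 | 2019 ; 14 | 2016 ; 20 | 2012 ; 25 | 2016 ; 36 | 2012

Inner query: departments.id where name = 'Research'.
Outer: keep employees rows whose dept_id is in that set.
Inner query → {1}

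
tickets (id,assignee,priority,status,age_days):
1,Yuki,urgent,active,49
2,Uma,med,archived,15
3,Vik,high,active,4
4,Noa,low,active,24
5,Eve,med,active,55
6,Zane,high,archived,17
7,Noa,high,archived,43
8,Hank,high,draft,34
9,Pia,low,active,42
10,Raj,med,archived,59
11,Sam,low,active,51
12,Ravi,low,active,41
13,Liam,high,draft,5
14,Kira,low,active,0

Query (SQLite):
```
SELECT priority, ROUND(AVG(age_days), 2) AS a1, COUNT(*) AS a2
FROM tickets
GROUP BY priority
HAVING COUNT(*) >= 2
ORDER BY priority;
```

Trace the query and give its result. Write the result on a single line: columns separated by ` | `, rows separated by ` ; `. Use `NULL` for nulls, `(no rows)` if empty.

high | 20.6 | 5 ; low | 31.6 | 5 ; med | 43 | 3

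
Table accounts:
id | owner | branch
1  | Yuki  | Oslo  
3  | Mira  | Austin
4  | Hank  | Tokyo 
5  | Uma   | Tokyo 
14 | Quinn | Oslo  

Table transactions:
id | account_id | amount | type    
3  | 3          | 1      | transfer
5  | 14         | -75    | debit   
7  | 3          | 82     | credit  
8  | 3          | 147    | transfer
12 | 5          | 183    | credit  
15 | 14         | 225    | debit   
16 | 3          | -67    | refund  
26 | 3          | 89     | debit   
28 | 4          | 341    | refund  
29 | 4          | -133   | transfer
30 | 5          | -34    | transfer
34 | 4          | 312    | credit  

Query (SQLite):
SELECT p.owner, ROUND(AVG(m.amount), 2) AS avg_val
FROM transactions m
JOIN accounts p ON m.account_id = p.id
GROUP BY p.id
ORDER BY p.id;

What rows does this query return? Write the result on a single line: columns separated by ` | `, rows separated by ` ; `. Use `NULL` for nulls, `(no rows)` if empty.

Join each transactions row to its accounts via account_id.
Group joined rows by accounts.id; compute ROUND(AVG(m.amount), 2) per group.
  3: ids {3, 7, 8, 16, 26} → ROUND(AVG(m.amount), 2)=50.4
  4: ids {28, 29, 34} → ROUND(AVG(m.amount), 2)=173.33
  5: ids {12, 30} → ROUND(AVG(m.amount), 2)=74.5
  14: ids {5, 15} → ROUND(AVG(m.amount), 2)=75

Mira | 50.4 ; Hank | 173.33 ; Uma | 74.5 ; Quinn | 75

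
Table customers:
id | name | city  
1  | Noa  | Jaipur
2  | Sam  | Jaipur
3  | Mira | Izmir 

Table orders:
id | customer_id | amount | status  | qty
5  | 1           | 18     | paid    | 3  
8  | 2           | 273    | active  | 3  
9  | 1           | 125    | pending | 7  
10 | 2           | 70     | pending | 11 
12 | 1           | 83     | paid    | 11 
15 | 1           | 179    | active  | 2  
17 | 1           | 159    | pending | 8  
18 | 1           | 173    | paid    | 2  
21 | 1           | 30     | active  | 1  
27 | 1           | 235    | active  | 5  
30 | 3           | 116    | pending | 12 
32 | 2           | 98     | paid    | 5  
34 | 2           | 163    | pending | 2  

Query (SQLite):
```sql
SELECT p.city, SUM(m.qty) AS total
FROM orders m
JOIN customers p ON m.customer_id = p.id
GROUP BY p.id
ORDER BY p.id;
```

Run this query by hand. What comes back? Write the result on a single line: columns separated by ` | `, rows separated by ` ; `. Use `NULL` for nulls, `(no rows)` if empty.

Jaipur | 39 ; Jaipur | 21 ; Izmir | 12

Join each orders row to its customers via customer_id.
Group joined rows by customers.id; compute SUM(m.qty) per group.
  1: ids {5, 9, 12, 15, 17, 18, 21, 27} → SUM(m.qty)=39
  2: ids {8, 10, 32, 34} → SUM(m.qty)=21
  3: ids {30} → SUM(m.qty)=12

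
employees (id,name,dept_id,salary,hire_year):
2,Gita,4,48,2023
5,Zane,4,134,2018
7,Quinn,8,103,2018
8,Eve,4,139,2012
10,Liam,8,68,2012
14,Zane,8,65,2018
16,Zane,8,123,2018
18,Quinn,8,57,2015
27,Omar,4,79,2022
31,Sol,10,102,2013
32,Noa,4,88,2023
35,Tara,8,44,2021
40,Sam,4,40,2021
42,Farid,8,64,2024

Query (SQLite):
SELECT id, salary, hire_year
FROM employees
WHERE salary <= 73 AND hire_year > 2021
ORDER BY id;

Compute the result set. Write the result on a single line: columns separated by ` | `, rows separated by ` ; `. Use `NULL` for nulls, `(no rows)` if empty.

2 | 48 | 2023 ; 42 | 64 | 2024

salary <= 73: ids {2, 10, 14, 18, 35, 40, 42}
hire_year > 2021: ids {2, 27, 32, 42}
Combine with AND.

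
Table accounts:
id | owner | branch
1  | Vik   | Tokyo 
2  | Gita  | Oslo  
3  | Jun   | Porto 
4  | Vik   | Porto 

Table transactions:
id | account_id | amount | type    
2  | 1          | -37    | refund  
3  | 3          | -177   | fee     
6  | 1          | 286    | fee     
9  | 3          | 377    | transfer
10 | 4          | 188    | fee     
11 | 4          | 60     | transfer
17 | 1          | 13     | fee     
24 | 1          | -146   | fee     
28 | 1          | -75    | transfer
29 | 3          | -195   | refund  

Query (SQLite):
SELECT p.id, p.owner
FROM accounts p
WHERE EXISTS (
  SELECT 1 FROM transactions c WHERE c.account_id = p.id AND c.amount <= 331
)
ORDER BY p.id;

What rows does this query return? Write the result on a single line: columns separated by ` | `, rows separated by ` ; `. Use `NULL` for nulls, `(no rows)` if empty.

For each accounts row, check whether any transactions with matching account_id has amount <= 331.
Keep rows where that is true.

1 | Vik ; 3 | Jun ; 4 | Vik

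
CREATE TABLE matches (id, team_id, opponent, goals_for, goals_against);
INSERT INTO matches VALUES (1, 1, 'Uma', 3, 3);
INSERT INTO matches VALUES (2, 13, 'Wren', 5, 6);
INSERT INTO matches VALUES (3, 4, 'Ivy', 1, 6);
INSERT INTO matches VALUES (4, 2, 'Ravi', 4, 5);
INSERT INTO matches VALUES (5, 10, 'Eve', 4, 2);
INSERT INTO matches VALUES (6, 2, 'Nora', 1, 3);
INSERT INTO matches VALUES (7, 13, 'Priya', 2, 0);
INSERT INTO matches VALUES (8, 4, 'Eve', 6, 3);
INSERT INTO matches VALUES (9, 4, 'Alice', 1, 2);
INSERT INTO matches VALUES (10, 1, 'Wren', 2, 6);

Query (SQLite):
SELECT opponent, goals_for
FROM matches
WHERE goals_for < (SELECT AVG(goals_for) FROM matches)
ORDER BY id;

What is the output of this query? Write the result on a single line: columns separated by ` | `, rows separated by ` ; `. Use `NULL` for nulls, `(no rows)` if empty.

Scalar subquery: AVG(goals_for) over all matches rows = 2.9.
Keep rows where goals_for < that value.

Ivy | 1 ; Nora | 1 ; Priya | 2 ; Alice | 1 ; Wren | 2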